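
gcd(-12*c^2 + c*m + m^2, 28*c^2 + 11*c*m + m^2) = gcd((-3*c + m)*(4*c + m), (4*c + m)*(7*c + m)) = 4*c + m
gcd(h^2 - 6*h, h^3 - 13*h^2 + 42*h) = h^2 - 6*h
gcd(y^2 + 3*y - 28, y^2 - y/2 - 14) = y - 4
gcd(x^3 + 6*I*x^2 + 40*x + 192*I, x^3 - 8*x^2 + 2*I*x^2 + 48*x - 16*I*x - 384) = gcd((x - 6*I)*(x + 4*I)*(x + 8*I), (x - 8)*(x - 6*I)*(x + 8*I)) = x^2 + 2*I*x + 48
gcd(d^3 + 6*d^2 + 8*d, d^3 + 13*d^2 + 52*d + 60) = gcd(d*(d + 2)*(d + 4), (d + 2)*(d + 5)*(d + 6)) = d + 2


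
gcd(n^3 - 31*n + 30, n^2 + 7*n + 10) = 1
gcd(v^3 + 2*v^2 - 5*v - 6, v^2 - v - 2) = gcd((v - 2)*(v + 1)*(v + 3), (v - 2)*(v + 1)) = v^2 - v - 2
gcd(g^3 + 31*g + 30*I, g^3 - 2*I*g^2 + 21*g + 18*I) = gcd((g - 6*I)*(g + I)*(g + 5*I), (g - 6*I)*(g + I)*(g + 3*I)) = g^2 - 5*I*g + 6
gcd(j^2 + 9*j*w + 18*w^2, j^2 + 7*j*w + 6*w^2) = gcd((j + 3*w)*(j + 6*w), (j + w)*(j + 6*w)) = j + 6*w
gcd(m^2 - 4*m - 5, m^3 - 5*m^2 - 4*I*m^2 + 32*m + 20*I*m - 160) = m - 5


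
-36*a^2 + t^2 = (-6*a + t)*(6*a + t)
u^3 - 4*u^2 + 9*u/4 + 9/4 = (u - 3)*(u - 3/2)*(u + 1/2)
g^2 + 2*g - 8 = (g - 2)*(g + 4)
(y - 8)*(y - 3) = y^2 - 11*y + 24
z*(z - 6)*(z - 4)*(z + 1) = z^4 - 9*z^3 + 14*z^2 + 24*z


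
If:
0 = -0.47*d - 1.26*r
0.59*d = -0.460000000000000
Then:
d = -0.78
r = 0.29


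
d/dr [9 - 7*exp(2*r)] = -14*exp(2*r)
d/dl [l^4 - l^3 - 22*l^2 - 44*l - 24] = 4*l^3 - 3*l^2 - 44*l - 44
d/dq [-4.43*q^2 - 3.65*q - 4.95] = -8.86*q - 3.65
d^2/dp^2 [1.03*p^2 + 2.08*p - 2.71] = 2.06000000000000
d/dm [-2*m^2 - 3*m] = -4*m - 3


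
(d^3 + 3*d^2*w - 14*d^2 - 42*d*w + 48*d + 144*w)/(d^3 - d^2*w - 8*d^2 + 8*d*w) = (-d^2 - 3*d*w + 6*d + 18*w)/(d*(-d + w))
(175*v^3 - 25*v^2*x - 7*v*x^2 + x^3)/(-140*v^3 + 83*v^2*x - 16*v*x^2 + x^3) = (5*v + x)/(-4*v + x)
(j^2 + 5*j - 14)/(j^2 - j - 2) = (j + 7)/(j + 1)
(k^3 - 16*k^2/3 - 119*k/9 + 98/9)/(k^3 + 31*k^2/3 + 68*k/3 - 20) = (3*k^2 - 14*k - 49)/(3*(k^2 + 11*k + 30))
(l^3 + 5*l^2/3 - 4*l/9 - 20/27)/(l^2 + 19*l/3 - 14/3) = (9*l^2 + 21*l + 10)/(9*(l + 7))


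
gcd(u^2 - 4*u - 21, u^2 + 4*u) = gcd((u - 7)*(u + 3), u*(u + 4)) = 1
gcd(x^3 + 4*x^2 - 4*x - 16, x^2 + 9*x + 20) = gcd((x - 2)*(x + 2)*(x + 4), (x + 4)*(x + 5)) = x + 4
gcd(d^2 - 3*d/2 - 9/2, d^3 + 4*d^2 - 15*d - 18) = d - 3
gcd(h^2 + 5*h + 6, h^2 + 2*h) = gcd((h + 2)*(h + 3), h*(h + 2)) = h + 2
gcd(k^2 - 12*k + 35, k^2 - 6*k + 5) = k - 5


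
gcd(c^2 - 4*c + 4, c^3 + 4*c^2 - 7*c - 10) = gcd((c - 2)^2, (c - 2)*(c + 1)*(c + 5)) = c - 2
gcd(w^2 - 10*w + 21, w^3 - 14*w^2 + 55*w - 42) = w - 7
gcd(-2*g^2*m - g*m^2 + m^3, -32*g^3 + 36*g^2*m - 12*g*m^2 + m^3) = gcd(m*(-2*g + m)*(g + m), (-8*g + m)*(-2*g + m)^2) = 2*g - m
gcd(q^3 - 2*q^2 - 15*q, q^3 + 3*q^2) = q^2 + 3*q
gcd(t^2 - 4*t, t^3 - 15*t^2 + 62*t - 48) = 1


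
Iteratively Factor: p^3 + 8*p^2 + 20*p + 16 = (p + 2)*(p^2 + 6*p + 8) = (p + 2)*(p + 4)*(p + 2)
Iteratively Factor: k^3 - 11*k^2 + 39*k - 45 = (k - 5)*(k^2 - 6*k + 9) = (k - 5)*(k - 3)*(k - 3)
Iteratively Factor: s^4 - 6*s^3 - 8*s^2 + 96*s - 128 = (s + 4)*(s^3 - 10*s^2 + 32*s - 32) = (s - 4)*(s + 4)*(s^2 - 6*s + 8) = (s - 4)*(s - 2)*(s + 4)*(s - 4)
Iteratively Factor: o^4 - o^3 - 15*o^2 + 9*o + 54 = (o - 3)*(o^3 + 2*o^2 - 9*o - 18) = (o - 3)^2*(o^2 + 5*o + 6) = (o - 3)^2*(o + 3)*(o + 2)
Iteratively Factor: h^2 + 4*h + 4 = (h + 2)*(h + 2)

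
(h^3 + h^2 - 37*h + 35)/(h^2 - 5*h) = h + 6 - 7/h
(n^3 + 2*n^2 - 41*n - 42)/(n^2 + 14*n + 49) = (n^2 - 5*n - 6)/(n + 7)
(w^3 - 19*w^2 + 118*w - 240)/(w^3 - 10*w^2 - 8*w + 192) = (w - 5)/(w + 4)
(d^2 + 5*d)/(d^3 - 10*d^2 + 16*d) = (d + 5)/(d^2 - 10*d + 16)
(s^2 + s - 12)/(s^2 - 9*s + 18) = (s + 4)/(s - 6)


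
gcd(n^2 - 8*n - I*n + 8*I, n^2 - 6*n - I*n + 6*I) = n - I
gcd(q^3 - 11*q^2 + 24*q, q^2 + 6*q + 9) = 1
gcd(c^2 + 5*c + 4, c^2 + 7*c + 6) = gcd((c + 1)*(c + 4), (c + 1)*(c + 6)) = c + 1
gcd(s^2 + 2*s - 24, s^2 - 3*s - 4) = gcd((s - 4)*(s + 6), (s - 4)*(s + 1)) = s - 4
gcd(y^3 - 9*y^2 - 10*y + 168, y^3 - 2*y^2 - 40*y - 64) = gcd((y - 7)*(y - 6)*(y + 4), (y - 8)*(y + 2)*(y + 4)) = y + 4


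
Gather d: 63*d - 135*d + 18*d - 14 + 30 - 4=12 - 54*d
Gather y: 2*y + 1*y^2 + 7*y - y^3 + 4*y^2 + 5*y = -y^3 + 5*y^2 + 14*y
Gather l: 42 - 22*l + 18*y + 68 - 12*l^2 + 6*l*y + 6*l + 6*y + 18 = -12*l^2 + l*(6*y - 16) + 24*y + 128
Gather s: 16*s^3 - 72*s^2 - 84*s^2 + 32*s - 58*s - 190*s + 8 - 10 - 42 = 16*s^3 - 156*s^2 - 216*s - 44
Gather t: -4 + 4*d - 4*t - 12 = 4*d - 4*t - 16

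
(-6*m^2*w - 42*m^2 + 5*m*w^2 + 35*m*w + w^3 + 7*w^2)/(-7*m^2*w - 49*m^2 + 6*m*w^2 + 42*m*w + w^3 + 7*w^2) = (6*m + w)/(7*m + w)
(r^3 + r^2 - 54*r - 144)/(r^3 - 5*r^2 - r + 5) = (r^3 + r^2 - 54*r - 144)/(r^3 - 5*r^2 - r + 5)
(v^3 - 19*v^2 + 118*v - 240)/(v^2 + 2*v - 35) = (v^2 - 14*v + 48)/(v + 7)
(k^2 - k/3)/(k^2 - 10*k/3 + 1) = k/(k - 3)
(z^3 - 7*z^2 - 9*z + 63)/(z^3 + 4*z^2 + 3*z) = (z^2 - 10*z + 21)/(z*(z + 1))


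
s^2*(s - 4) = s^3 - 4*s^2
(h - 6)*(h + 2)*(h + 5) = h^3 + h^2 - 32*h - 60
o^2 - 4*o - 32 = (o - 8)*(o + 4)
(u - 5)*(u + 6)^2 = u^3 + 7*u^2 - 24*u - 180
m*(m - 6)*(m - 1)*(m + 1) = m^4 - 6*m^3 - m^2 + 6*m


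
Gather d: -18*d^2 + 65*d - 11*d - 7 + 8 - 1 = -18*d^2 + 54*d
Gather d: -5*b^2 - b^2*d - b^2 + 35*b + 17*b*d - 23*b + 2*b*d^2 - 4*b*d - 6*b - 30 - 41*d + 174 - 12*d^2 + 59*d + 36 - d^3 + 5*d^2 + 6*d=-6*b^2 + 6*b - d^3 + d^2*(2*b - 7) + d*(-b^2 + 13*b + 24) + 180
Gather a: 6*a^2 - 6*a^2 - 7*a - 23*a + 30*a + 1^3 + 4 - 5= 0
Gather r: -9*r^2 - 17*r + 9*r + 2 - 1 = -9*r^2 - 8*r + 1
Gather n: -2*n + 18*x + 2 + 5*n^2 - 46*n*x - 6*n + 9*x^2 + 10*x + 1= 5*n^2 + n*(-46*x - 8) + 9*x^2 + 28*x + 3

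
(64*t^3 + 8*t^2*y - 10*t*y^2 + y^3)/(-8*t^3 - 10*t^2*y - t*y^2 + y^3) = (-8*t + y)/(t + y)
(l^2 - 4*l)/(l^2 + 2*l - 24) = l/(l + 6)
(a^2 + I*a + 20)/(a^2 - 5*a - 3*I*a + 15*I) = (a^2 + I*a + 20)/(a^2 - 5*a - 3*I*a + 15*I)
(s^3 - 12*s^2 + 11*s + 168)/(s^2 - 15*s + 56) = s + 3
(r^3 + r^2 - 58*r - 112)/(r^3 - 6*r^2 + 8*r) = (r^3 + r^2 - 58*r - 112)/(r*(r^2 - 6*r + 8))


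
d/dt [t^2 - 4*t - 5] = 2*t - 4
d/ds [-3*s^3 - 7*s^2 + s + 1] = -9*s^2 - 14*s + 1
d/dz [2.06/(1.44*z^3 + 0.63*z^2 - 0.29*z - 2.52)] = (-8.8992*z^2 - 2.5956*z + 0.5974)/(1.44*z^3 + 0.63*z^2 - 0.29*z - 2.52)^2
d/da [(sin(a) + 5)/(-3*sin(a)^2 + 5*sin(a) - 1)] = (3*sin(a)^2 + 30*sin(a) - 26)*cos(a)/(3*sin(a)^2 - 5*sin(a) + 1)^2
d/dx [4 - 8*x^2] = -16*x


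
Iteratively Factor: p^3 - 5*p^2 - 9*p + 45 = (p - 5)*(p^2 - 9) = (p - 5)*(p - 3)*(p + 3)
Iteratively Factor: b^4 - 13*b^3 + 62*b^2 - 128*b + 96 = (b - 2)*(b^3 - 11*b^2 + 40*b - 48) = (b - 4)*(b - 2)*(b^2 - 7*b + 12) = (b - 4)*(b - 3)*(b - 2)*(b - 4)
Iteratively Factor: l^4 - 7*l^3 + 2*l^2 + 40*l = (l - 4)*(l^3 - 3*l^2 - 10*l) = l*(l - 4)*(l^2 - 3*l - 10) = l*(l - 5)*(l - 4)*(l + 2)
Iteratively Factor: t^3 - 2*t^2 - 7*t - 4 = (t + 1)*(t^2 - 3*t - 4) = (t - 4)*(t + 1)*(t + 1)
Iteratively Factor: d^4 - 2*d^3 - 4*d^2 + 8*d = (d)*(d^3 - 2*d^2 - 4*d + 8) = d*(d - 2)*(d^2 - 4) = d*(d - 2)^2*(d + 2)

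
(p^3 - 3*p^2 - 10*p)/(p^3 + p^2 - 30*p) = (p + 2)/(p + 6)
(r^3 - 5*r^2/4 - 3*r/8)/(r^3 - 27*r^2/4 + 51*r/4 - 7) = r*(8*r^2 - 10*r - 3)/(2*(4*r^3 - 27*r^2 + 51*r - 28))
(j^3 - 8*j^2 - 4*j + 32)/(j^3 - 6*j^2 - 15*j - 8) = (j^2 - 4)/(j^2 + 2*j + 1)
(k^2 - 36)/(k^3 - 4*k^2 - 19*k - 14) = (36 - k^2)/(-k^3 + 4*k^2 + 19*k + 14)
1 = 1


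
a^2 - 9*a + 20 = (a - 5)*(a - 4)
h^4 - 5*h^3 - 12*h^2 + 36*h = h*(h - 6)*(h - 2)*(h + 3)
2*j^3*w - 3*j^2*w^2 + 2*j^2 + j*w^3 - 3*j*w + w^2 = (-2*j + w)*(-j + w)*(j*w + 1)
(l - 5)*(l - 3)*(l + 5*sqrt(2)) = l^3 - 8*l^2 + 5*sqrt(2)*l^2 - 40*sqrt(2)*l + 15*l + 75*sqrt(2)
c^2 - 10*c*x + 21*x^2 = (c - 7*x)*(c - 3*x)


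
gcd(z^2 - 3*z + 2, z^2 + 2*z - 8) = z - 2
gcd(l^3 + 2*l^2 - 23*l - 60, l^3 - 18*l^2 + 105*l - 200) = l - 5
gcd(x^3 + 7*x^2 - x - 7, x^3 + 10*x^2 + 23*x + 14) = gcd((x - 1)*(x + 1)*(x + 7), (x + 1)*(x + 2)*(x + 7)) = x^2 + 8*x + 7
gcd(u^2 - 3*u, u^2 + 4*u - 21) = u - 3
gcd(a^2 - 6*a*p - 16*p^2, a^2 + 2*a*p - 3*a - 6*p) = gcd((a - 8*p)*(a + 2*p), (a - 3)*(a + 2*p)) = a + 2*p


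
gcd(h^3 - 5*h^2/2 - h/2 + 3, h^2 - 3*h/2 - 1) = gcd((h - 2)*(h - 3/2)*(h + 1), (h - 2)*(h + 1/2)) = h - 2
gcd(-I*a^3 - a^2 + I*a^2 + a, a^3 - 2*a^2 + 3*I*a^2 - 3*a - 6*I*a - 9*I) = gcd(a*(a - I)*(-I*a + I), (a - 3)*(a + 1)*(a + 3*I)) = 1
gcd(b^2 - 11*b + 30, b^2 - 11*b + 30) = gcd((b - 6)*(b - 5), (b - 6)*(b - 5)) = b^2 - 11*b + 30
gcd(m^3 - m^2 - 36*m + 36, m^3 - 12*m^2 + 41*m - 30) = m^2 - 7*m + 6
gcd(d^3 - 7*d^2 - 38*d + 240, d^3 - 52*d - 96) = d^2 - 2*d - 48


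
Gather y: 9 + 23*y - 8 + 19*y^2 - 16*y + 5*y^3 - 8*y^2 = 5*y^3 + 11*y^2 + 7*y + 1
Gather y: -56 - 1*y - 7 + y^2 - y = y^2 - 2*y - 63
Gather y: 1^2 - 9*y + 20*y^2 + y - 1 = 20*y^2 - 8*y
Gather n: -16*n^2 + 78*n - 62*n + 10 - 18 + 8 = -16*n^2 + 16*n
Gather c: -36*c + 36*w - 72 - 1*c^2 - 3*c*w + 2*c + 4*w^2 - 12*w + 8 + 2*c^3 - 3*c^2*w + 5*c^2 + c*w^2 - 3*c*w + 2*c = 2*c^3 + c^2*(4 - 3*w) + c*(w^2 - 6*w - 32) + 4*w^2 + 24*w - 64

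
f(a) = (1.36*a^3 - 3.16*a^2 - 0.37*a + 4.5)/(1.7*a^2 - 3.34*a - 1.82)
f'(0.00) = 4.74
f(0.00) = -2.47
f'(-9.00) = 0.80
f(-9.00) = -7.47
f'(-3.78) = 0.85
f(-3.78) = -3.21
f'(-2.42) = 0.97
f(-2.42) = -2.00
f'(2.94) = -2.26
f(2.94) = 3.49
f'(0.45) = 1.58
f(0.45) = -1.28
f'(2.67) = -12.09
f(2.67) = 4.97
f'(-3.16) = 0.88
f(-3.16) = -2.68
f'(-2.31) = 0.99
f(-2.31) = -1.89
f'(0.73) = 1.07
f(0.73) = -0.92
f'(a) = (3.34 - 3.4*a)*(1.36*a^3 - 3.16*a^2 - 0.37*a + 4.5)/(1.7*a^2 - 3.34*a - 1.82)^2 + (4.08*a^2 - 6.32*a - 0.37)/(1.7*a^2 - 3.34*a - 1.82)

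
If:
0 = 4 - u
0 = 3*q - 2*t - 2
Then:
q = 2*t/3 + 2/3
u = 4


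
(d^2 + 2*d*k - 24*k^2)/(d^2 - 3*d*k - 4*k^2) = (d + 6*k)/(d + k)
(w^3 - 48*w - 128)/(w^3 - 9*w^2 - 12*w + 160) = (w + 4)/(w - 5)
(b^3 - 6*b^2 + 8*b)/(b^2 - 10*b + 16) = b*(b - 4)/(b - 8)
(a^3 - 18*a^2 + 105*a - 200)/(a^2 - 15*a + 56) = (a^2 - 10*a + 25)/(a - 7)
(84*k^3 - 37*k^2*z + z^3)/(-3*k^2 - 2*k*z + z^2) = (-28*k^2 + 3*k*z + z^2)/(k + z)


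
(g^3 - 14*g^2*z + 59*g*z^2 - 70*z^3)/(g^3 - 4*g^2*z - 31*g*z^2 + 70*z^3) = (g - 5*z)/(g + 5*z)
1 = 1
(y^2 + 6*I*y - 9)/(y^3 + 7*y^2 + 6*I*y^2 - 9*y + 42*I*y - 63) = 1/(y + 7)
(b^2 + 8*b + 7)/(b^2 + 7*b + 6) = (b + 7)/(b + 6)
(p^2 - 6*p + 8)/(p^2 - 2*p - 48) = (-p^2 + 6*p - 8)/(-p^2 + 2*p + 48)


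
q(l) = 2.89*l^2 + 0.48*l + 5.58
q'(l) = 5.78*l + 0.48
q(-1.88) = 14.89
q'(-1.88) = -10.39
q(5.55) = 97.26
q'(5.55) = 32.56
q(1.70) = 14.75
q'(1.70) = 10.31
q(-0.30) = 5.70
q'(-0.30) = -1.25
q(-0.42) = 5.89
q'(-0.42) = -1.95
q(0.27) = 5.92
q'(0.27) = 2.04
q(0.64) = 7.07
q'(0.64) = 4.18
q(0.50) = 6.54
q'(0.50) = 3.37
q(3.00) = 33.03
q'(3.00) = 17.82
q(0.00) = 5.58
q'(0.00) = 0.48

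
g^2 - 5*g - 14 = (g - 7)*(g + 2)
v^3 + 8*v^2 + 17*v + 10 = (v + 1)*(v + 2)*(v + 5)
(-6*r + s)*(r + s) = -6*r^2 - 5*r*s + s^2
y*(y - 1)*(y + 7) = y^3 + 6*y^2 - 7*y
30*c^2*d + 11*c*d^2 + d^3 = d*(5*c + d)*(6*c + d)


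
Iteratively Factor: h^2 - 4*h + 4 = (h - 2)*(h - 2)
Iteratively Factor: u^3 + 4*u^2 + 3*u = (u)*(u^2 + 4*u + 3) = u*(u + 1)*(u + 3)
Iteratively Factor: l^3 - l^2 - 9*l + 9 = (l - 3)*(l^2 + 2*l - 3) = (l - 3)*(l - 1)*(l + 3)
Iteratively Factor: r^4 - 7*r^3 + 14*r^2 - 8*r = (r)*(r^3 - 7*r^2 + 14*r - 8) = r*(r - 4)*(r^2 - 3*r + 2) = r*(r - 4)*(r - 2)*(r - 1)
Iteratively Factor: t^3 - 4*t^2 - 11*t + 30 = (t + 3)*(t^2 - 7*t + 10) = (t - 5)*(t + 3)*(t - 2)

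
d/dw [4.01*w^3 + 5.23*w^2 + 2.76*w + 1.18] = 12.03*w^2 + 10.46*w + 2.76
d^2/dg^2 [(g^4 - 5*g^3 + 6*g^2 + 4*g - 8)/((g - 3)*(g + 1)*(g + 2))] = 2*(13*g^3 - 114*g^2 + 348*g - 344)/(g^6 - 3*g^5 - 15*g^4 + 35*g^3 + 90*g^2 - 108*g - 216)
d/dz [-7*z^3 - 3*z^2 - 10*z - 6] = -21*z^2 - 6*z - 10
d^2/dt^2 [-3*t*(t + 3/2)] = -6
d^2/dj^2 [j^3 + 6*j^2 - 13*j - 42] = 6*j + 12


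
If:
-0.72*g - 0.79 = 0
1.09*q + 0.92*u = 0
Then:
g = -1.10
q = -0.844036697247706*u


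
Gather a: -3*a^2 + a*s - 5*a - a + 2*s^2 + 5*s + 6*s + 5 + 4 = -3*a^2 + a*(s - 6) + 2*s^2 + 11*s + 9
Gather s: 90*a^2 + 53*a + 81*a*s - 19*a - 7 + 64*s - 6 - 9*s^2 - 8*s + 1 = 90*a^2 + 34*a - 9*s^2 + s*(81*a + 56) - 12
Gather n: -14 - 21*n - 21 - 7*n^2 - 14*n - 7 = -7*n^2 - 35*n - 42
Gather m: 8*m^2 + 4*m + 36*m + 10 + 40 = 8*m^2 + 40*m + 50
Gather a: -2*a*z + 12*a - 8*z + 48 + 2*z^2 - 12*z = a*(12 - 2*z) + 2*z^2 - 20*z + 48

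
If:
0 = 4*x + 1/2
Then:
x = -1/8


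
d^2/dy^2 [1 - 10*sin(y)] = 10*sin(y)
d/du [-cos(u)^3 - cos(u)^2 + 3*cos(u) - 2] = -3*sin(u)^3 + 2*sin(u)*cos(u)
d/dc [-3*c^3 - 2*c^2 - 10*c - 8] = -9*c^2 - 4*c - 10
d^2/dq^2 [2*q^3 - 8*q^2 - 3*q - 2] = 12*q - 16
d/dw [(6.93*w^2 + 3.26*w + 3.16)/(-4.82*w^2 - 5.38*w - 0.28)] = (-21.5702*w^2 + 26.5816*w + 16.088)/(23.2324*w^4 + 51.8632*w^3 + 31.6436*w^2 + 3.0128*w + 0.0784)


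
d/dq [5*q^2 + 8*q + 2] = 10*q + 8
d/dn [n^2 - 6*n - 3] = 2*n - 6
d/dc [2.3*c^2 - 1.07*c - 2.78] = 4.6*c - 1.07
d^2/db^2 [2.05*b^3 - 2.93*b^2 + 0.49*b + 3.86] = 12.3*b - 5.86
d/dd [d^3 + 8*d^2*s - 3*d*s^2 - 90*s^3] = 3*d^2 + 16*d*s - 3*s^2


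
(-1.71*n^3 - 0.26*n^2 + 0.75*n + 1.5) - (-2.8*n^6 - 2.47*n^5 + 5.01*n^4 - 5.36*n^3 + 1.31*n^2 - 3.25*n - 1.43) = 2.8*n^6 + 2.47*n^5 - 5.01*n^4 + 3.65*n^3 - 1.57*n^2 + 4.0*n + 2.93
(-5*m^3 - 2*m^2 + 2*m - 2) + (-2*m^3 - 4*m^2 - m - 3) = -7*m^3 - 6*m^2 + m - 5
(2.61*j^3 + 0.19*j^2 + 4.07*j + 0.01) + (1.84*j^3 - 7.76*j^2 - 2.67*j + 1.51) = 4.45*j^3 - 7.57*j^2 + 1.4*j + 1.52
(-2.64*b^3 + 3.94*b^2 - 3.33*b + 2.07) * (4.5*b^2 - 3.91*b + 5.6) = -11.88*b^5 + 28.0524*b^4 - 45.1744*b^3 + 44.3993*b^2 - 26.7417*b + 11.592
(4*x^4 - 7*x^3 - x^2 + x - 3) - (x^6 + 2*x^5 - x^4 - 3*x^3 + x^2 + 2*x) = -x^6 - 2*x^5 + 5*x^4 - 4*x^3 - 2*x^2 - x - 3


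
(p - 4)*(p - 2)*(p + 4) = p^3 - 2*p^2 - 16*p + 32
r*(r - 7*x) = r^2 - 7*r*x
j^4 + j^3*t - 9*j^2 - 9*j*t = j*(j - 3)*(j + 3)*(j + t)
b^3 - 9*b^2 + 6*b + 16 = (b - 8)*(b - 2)*(b + 1)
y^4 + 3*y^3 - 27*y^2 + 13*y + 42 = (y - 3)*(y - 2)*(y + 1)*(y + 7)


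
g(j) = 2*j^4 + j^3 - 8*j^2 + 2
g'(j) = 8*j^3 + 3*j^2 - 16*j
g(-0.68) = -1.59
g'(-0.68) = 9.75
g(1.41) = -3.20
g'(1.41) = 5.83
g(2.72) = 72.41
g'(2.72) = 139.66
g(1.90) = 6.04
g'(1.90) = 35.30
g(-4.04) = 338.28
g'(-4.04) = -413.91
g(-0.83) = -3.13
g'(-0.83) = 10.77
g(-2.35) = 5.84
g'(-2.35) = -49.66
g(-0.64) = -1.20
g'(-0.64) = 9.37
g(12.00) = 42050.00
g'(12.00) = 14064.00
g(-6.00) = 2090.00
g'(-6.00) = -1524.00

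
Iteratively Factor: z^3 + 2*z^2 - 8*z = (z - 2)*(z^2 + 4*z) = z*(z - 2)*(z + 4)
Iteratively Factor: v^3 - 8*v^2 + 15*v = (v - 5)*(v^2 - 3*v) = v*(v - 5)*(v - 3)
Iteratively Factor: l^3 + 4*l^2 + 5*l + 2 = (l + 1)*(l^2 + 3*l + 2) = (l + 1)*(l + 2)*(l + 1)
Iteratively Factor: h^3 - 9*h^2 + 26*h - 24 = (h - 2)*(h^2 - 7*h + 12) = (h - 3)*(h - 2)*(h - 4)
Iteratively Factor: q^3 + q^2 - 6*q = (q)*(q^2 + q - 6) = q*(q + 3)*(q - 2)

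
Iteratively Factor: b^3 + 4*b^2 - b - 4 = (b + 4)*(b^2 - 1) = (b + 1)*(b + 4)*(b - 1)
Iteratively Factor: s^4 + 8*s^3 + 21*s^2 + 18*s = (s + 3)*(s^3 + 5*s^2 + 6*s) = s*(s + 3)*(s^2 + 5*s + 6) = s*(s + 3)^2*(s + 2)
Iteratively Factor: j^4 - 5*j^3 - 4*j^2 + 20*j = (j)*(j^3 - 5*j^2 - 4*j + 20) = j*(j - 5)*(j^2 - 4) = j*(j - 5)*(j - 2)*(j + 2)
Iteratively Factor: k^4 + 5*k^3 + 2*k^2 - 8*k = (k + 2)*(k^3 + 3*k^2 - 4*k) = (k + 2)*(k + 4)*(k^2 - k) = (k - 1)*(k + 2)*(k + 4)*(k)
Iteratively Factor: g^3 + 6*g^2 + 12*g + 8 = (g + 2)*(g^2 + 4*g + 4) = (g + 2)^2*(g + 2)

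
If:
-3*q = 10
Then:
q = -10/3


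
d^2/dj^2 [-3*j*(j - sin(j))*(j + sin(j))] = 6*j*cos(2*j) - 18*j + 6*sin(2*j)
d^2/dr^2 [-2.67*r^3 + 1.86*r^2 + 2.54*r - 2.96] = 3.72 - 16.02*r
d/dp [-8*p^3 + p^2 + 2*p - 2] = -24*p^2 + 2*p + 2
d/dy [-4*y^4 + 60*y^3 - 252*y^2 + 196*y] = -16*y^3 + 180*y^2 - 504*y + 196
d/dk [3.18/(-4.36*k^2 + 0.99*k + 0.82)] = (27.7296*k - 3.1482)/(-4.36*k^2 + 0.99*k + 0.82)^2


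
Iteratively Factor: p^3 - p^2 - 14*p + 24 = (p - 2)*(p^2 + p - 12) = (p - 2)*(p + 4)*(p - 3)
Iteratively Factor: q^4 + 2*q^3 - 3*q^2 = (q - 1)*(q^3 + 3*q^2) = (q - 1)*(q + 3)*(q^2) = q*(q - 1)*(q + 3)*(q)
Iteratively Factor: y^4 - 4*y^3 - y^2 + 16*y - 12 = (y + 2)*(y^3 - 6*y^2 + 11*y - 6) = (y - 2)*(y + 2)*(y^2 - 4*y + 3) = (y - 2)*(y - 1)*(y + 2)*(y - 3)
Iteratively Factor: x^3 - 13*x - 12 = (x + 1)*(x^2 - x - 12) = (x + 1)*(x + 3)*(x - 4)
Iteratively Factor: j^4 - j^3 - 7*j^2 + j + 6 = (j + 1)*(j^3 - 2*j^2 - 5*j + 6) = (j - 3)*(j + 1)*(j^2 + j - 2) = (j - 3)*(j - 1)*(j + 1)*(j + 2)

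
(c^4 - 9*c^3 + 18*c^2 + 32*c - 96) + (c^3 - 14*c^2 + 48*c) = c^4 - 8*c^3 + 4*c^2 + 80*c - 96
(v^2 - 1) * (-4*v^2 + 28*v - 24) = -4*v^4 + 28*v^3 - 20*v^2 - 28*v + 24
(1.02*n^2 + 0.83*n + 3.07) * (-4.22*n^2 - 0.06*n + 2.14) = -4.3044*n^4 - 3.5638*n^3 - 10.8224*n^2 + 1.592*n + 6.5698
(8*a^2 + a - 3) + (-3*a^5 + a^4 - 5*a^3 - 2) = -3*a^5 + a^4 - 5*a^3 + 8*a^2 + a - 5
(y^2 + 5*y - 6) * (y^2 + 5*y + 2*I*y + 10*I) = y^4 + 10*y^3 + 2*I*y^3 + 19*y^2 + 20*I*y^2 - 30*y + 38*I*y - 60*I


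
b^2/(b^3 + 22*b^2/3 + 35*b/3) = 3*b/(3*b^2 + 22*b + 35)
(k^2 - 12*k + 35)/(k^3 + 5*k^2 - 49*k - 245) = (k - 5)/(k^2 + 12*k + 35)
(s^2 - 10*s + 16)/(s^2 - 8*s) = (s - 2)/s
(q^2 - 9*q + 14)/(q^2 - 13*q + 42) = (q - 2)/(q - 6)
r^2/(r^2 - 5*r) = r/(r - 5)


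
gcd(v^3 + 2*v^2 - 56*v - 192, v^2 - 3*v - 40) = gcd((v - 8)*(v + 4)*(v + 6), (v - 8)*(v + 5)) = v - 8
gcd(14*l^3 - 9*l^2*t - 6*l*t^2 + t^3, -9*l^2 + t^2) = 1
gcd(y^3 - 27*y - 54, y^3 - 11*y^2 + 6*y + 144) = y^2 - 3*y - 18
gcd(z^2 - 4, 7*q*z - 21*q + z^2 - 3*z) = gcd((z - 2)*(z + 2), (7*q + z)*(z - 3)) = 1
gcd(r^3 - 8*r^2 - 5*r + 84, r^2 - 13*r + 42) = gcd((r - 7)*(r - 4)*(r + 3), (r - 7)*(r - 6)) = r - 7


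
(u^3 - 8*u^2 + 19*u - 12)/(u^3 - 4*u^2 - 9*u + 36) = (u - 1)/(u + 3)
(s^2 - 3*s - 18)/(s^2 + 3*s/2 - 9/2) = 2*(s - 6)/(2*s - 3)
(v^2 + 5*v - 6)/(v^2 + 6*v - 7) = (v + 6)/(v + 7)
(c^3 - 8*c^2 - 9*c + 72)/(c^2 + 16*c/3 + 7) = 3*(c^2 - 11*c + 24)/(3*c + 7)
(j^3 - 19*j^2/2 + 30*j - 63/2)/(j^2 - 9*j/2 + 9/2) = (2*j^2 - 13*j + 21)/(2*j - 3)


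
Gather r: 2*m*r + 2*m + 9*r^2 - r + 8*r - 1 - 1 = 2*m + 9*r^2 + r*(2*m + 7) - 2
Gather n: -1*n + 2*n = n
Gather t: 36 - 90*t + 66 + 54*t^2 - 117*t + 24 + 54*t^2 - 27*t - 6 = 108*t^2 - 234*t + 120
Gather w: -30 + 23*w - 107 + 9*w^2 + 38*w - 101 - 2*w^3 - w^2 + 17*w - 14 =-2*w^3 + 8*w^2 + 78*w - 252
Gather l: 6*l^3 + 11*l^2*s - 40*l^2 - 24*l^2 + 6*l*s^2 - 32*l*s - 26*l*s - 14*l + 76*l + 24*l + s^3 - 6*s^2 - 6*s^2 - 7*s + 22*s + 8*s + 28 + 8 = 6*l^3 + l^2*(11*s - 64) + l*(6*s^2 - 58*s + 86) + s^3 - 12*s^2 + 23*s + 36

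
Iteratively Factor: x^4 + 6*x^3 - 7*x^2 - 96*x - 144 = (x - 4)*(x^3 + 10*x^2 + 33*x + 36) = (x - 4)*(x + 3)*(x^2 + 7*x + 12) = (x - 4)*(x + 3)^2*(x + 4)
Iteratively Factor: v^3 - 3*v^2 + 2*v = (v - 2)*(v^2 - v) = (v - 2)*(v - 1)*(v)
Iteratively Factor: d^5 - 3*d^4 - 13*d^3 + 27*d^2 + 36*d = (d - 4)*(d^4 + d^3 - 9*d^2 - 9*d) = (d - 4)*(d + 3)*(d^3 - 2*d^2 - 3*d) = (d - 4)*(d - 3)*(d + 3)*(d^2 + d) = d*(d - 4)*(d - 3)*(d + 3)*(d + 1)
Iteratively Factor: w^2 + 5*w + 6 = (w + 3)*(w + 2)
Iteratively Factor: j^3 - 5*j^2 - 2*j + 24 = (j + 2)*(j^2 - 7*j + 12) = (j - 4)*(j + 2)*(j - 3)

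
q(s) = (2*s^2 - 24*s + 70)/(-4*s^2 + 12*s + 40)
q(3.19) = 0.37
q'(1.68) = -0.33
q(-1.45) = 7.68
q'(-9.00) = -0.09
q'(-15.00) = -0.03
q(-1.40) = 7.00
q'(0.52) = -0.71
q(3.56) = 0.31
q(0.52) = 1.29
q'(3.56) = -0.15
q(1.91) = 0.65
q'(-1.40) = -12.50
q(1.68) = 0.72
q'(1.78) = -0.31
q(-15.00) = -0.85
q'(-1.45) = -14.88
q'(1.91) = -0.29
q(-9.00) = -1.14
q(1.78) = 0.69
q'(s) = (4*s - 24)/(-4*s^2 + 12*s + 40) + (8*s - 12)*(2*s^2 - 24*s + 70)/(-4*s^2 + 12*s + 40)^2 = -9/(2*s^2 + 8*s + 8)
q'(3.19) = -0.17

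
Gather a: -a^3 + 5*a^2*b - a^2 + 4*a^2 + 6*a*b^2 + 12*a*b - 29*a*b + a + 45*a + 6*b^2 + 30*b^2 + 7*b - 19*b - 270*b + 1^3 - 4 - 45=-a^3 + a^2*(5*b + 3) + a*(6*b^2 - 17*b + 46) + 36*b^2 - 282*b - 48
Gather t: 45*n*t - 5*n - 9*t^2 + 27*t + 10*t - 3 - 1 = -5*n - 9*t^2 + t*(45*n + 37) - 4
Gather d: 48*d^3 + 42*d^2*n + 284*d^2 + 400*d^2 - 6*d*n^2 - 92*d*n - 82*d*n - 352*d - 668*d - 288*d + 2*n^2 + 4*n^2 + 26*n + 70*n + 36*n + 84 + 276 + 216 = 48*d^3 + d^2*(42*n + 684) + d*(-6*n^2 - 174*n - 1308) + 6*n^2 + 132*n + 576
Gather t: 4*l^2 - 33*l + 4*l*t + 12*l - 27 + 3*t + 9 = 4*l^2 - 21*l + t*(4*l + 3) - 18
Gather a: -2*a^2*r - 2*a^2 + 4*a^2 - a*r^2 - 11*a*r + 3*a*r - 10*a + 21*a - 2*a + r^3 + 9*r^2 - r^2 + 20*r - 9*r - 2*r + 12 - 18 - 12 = a^2*(2 - 2*r) + a*(-r^2 - 8*r + 9) + r^3 + 8*r^2 + 9*r - 18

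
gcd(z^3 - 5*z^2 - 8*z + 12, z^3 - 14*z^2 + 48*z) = z - 6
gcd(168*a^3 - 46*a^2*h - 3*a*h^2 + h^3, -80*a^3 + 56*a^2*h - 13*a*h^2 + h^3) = 4*a - h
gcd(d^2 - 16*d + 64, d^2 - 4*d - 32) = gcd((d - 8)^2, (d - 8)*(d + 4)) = d - 8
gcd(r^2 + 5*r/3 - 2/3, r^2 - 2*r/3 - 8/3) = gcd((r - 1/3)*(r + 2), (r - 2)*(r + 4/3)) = 1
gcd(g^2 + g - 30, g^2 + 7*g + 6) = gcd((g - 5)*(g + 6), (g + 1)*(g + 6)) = g + 6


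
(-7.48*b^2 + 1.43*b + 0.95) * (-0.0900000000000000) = 0.6732*b^2 - 0.1287*b - 0.0855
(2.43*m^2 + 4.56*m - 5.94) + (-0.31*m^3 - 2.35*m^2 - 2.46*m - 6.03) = -0.31*m^3 + 0.0800000000000001*m^2 + 2.1*m - 11.97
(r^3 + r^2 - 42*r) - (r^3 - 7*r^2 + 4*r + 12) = 8*r^2 - 46*r - 12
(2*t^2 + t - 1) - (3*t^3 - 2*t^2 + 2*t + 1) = -3*t^3 + 4*t^2 - t - 2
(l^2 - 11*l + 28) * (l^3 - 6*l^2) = l^5 - 17*l^4 + 94*l^3 - 168*l^2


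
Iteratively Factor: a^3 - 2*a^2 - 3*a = (a)*(a^2 - 2*a - 3) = a*(a + 1)*(a - 3)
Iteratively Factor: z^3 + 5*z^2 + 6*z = (z + 2)*(z^2 + 3*z) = z*(z + 2)*(z + 3)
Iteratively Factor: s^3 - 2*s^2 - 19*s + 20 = (s - 1)*(s^2 - s - 20) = (s - 1)*(s + 4)*(s - 5)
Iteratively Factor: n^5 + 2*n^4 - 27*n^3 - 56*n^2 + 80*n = (n + 4)*(n^4 - 2*n^3 - 19*n^2 + 20*n) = (n - 1)*(n + 4)*(n^3 - n^2 - 20*n) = (n - 5)*(n - 1)*(n + 4)*(n^2 + 4*n) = n*(n - 5)*(n - 1)*(n + 4)*(n + 4)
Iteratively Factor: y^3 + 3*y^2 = (y)*(y^2 + 3*y) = y*(y + 3)*(y)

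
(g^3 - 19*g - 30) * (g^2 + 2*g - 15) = g^5 + 2*g^4 - 34*g^3 - 68*g^2 + 225*g + 450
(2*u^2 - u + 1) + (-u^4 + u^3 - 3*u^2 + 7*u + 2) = -u^4 + u^3 - u^2 + 6*u + 3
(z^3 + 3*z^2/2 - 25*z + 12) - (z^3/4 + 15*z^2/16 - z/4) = 3*z^3/4 + 9*z^2/16 - 99*z/4 + 12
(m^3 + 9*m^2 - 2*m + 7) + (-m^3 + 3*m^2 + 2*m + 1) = 12*m^2 + 8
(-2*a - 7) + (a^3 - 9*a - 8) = a^3 - 11*a - 15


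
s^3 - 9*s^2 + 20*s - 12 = (s - 6)*(s - 2)*(s - 1)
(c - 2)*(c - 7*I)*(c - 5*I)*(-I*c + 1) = -I*c^4 - 11*c^3 + 2*I*c^3 + 22*c^2 + 23*I*c^2 - 35*c - 46*I*c + 70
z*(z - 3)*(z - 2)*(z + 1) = z^4 - 4*z^3 + z^2 + 6*z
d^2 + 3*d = d*(d + 3)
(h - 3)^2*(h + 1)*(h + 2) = h^4 - 3*h^3 - 7*h^2 + 15*h + 18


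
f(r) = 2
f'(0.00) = 0.00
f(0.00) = 2.00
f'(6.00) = 0.00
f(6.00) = 2.00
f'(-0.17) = 0.00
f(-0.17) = 2.00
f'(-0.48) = 0.00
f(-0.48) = 2.00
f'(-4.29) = 0.00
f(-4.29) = 2.00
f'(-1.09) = 0.00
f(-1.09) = 2.00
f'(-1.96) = 0.00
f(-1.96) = 2.00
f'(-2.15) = 0.00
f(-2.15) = 2.00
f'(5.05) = 0.00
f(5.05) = 2.00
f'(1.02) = 0.00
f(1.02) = 2.00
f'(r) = 0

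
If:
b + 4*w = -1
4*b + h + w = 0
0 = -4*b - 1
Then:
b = -1/4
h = 19/16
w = -3/16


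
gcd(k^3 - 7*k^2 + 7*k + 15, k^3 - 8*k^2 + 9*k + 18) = k^2 - 2*k - 3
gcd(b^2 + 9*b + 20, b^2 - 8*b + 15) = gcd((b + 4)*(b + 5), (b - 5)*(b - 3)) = 1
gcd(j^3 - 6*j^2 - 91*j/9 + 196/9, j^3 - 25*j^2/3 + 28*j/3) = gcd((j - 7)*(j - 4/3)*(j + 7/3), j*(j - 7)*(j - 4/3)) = j^2 - 25*j/3 + 28/3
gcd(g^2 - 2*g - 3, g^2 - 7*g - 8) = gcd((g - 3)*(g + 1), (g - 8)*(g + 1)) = g + 1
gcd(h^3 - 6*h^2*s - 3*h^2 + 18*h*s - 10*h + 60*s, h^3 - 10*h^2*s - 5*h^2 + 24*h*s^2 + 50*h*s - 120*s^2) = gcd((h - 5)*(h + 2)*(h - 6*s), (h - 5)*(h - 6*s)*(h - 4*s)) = -h^2 + 6*h*s + 5*h - 30*s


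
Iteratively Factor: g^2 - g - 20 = (g - 5)*(g + 4)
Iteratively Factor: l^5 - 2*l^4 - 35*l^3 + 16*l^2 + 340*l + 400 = (l + 2)*(l^4 - 4*l^3 - 27*l^2 + 70*l + 200) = (l - 5)*(l + 2)*(l^3 + l^2 - 22*l - 40) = (l - 5)*(l + 2)^2*(l^2 - l - 20) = (l - 5)^2*(l + 2)^2*(l + 4)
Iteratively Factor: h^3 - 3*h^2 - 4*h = (h + 1)*(h^2 - 4*h) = (h - 4)*(h + 1)*(h)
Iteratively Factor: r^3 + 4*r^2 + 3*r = (r + 1)*(r^2 + 3*r) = r*(r + 1)*(r + 3)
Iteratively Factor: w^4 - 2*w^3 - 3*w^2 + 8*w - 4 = (w - 1)*(w^3 - w^2 - 4*w + 4) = (w - 1)^2*(w^2 - 4) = (w - 2)*(w - 1)^2*(w + 2)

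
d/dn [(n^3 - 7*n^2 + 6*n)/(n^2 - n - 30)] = (n^2 + 10*n - 5)/(n^2 + 10*n + 25)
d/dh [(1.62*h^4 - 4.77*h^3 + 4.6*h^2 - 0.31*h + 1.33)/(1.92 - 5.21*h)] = (-25.3206*h^4 + 62.145*h^3 - 51.4412*h^2 + 17.664*h + 6.3341)/(27.1441*h^2 - 20.0064*h + 3.6864)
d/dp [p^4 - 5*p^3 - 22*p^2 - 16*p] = 4*p^3 - 15*p^2 - 44*p - 16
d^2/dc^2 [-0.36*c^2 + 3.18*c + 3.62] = -0.720000000000000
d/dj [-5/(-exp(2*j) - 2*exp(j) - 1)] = -10*(exp(j) + 1)*exp(j)/(exp(2*j) + 2*exp(j) + 1)^2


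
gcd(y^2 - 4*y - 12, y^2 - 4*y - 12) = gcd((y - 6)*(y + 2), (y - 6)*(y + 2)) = y^2 - 4*y - 12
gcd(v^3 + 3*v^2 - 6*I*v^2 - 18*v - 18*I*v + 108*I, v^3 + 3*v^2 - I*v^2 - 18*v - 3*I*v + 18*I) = v^2 + 3*v - 18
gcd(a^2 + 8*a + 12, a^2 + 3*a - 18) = a + 6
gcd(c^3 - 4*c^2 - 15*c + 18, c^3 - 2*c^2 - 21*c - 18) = c^2 - 3*c - 18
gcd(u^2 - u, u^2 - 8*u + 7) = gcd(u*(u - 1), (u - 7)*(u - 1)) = u - 1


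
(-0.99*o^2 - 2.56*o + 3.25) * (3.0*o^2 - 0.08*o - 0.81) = -2.97*o^4 - 7.6008*o^3 + 10.7567*o^2 + 1.8136*o - 2.6325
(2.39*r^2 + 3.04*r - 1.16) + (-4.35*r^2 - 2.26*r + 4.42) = -1.96*r^2 + 0.78*r + 3.26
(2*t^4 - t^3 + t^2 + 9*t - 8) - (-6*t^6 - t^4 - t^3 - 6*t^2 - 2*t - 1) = 6*t^6 + 3*t^4 + 7*t^2 + 11*t - 7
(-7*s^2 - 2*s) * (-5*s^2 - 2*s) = 35*s^4 + 24*s^3 + 4*s^2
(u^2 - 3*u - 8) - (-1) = u^2 - 3*u - 7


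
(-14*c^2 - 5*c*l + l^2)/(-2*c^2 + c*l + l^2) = (7*c - l)/(c - l)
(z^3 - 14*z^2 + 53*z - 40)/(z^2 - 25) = (z^2 - 9*z + 8)/(z + 5)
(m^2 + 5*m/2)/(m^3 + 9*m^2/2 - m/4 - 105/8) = 4*m/(4*m^2 + 8*m - 21)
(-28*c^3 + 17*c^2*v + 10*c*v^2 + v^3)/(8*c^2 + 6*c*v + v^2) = (-7*c^2 + 6*c*v + v^2)/(2*c + v)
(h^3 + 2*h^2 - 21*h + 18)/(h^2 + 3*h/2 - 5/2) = 2*(h^2 + 3*h - 18)/(2*h + 5)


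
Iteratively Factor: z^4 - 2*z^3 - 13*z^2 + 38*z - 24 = (z - 2)*(z^3 - 13*z + 12) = (z - 2)*(z - 1)*(z^2 + z - 12) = (z - 3)*(z - 2)*(z - 1)*(z + 4)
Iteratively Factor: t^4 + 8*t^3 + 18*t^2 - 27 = (t - 1)*(t^3 + 9*t^2 + 27*t + 27) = (t - 1)*(t + 3)*(t^2 + 6*t + 9) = (t - 1)*(t + 3)^2*(t + 3)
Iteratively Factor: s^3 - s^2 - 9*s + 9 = (s + 3)*(s^2 - 4*s + 3) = (s - 1)*(s + 3)*(s - 3)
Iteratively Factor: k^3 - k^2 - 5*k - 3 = (k + 1)*(k^2 - 2*k - 3) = (k + 1)^2*(k - 3)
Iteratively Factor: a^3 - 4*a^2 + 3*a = (a)*(a^2 - 4*a + 3) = a*(a - 3)*(a - 1)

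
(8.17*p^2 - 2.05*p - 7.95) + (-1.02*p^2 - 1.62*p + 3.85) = 7.15*p^2 - 3.67*p - 4.1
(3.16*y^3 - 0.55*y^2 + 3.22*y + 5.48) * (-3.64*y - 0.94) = -11.5024*y^4 - 0.9684*y^3 - 11.2038*y^2 - 22.974*y - 5.1512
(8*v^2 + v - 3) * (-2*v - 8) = -16*v^3 - 66*v^2 - 2*v + 24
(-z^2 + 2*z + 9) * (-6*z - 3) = 6*z^3 - 9*z^2 - 60*z - 27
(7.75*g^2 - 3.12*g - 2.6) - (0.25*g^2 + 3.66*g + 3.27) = 7.5*g^2 - 6.78*g - 5.87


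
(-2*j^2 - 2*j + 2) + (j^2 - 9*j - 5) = -j^2 - 11*j - 3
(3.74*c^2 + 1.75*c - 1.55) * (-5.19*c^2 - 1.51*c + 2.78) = -19.4106*c^4 - 14.7299*c^3 + 15.7992*c^2 + 7.2055*c - 4.309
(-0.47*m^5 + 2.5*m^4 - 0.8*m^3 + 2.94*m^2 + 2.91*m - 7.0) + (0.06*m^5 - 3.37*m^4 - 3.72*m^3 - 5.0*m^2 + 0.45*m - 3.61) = -0.41*m^5 - 0.87*m^4 - 4.52*m^3 - 2.06*m^2 + 3.36*m - 10.61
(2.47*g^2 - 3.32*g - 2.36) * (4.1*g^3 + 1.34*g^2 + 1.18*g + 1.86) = 10.127*g^5 - 10.3022*g^4 - 11.2102*g^3 - 2.4858*g^2 - 8.96*g - 4.3896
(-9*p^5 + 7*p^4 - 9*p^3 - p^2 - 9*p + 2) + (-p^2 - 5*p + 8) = -9*p^5 + 7*p^4 - 9*p^3 - 2*p^2 - 14*p + 10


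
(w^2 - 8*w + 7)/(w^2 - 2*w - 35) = (w - 1)/(w + 5)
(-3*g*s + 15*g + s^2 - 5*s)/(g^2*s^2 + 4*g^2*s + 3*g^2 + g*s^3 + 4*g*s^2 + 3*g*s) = (-3*g*s + 15*g + s^2 - 5*s)/(g*(g*s^2 + 4*g*s + 3*g + s^3 + 4*s^2 + 3*s))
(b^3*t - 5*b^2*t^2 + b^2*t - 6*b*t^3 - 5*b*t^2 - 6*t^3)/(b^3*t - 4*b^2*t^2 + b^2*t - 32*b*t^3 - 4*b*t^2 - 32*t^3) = (-b^2 + 5*b*t + 6*t^2)/(-b^2 + 4*b*t + 32*t^2)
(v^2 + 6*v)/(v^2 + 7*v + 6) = v/(v + 1)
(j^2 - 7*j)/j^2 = (j - 7)/j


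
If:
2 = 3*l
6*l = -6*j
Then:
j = -2/3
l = 2/3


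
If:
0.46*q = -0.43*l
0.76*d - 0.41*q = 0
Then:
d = 0.539473684210526*q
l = -1.06976744186047*q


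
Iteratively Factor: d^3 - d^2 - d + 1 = (d - 1)*(d^2 - 1) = (d - 1)*(d + 1)*(d - 1)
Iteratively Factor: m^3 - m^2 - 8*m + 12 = (m + 3)*(m^2 - 4*m + 4) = (m - 2)*(m + 3)*(m - 2)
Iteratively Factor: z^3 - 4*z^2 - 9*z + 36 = (z - 4)*(z^2 - 9) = (z - 4)*(z - 3)*(z + 3)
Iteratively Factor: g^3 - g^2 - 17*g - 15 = (g + 1)*(g^2 - 2*g - 15) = (g - 5)*(g + 1)*(g + 3)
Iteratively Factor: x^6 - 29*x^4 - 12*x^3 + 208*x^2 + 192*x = (x + 4)*(x^5 - 4*x^4 - 13*x^3 + 40*x^2 + 48*x) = (x + 1)*(x + 4)*(x^4 - 5*x^3 - 8*x^2 + 48*x) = (x - 4)*(x + 1)*(x + 4)*(x^3 - x^2 - 12*x) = (x - 4)*(x + 1)*(x + 3)*(x + 4)*(x^2 - 4*x) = x*(x - 4)*(x + 1)*(x + 3)*(x + 4)*(x - 4)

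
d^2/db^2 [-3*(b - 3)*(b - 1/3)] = -6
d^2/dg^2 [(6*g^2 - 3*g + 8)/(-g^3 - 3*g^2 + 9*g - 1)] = 6*(-2*g^6 + 3*g^5 - 61*g^4 - 86*g^3 + 12*g^2 + 215*g - 201)/(g^9 + 9*g^8 - 132*g^6 + 18*g^5 + 702*g^4 - 888*g^3 + 252*g^2 - 27*g + 1)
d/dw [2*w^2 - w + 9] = 4*w - 1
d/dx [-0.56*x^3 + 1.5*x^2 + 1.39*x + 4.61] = -1.68*x^2 + 3.0*x + 1.39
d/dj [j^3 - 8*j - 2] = 3*j^2 - 8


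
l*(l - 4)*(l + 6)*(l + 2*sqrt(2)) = l^4 + 2*l^3 + 2*sqrt(2)*l^3 - 24*l^2 + 4*sqrt(2)*l^2 - 48*sqrt(2)*l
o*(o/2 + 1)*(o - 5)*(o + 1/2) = o^4/2 - 5*o^3/4 - 23*o^2/4 - 5*o/2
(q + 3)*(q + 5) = q^2 + 8*q + 15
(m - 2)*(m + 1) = m^2 - m - 2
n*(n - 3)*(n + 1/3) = n^3 - 8*n^2/3 - n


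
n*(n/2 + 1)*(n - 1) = n^3/2 + n^2/2 - n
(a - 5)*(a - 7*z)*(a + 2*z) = a^3 - 5*a^2*z - 5*a^2 - 14*a*z^2 + 25*a*z + 70*z^2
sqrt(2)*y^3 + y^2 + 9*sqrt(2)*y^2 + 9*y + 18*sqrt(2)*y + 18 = (y + 3)*(y + 6)*(sqrt(2)*y + 1)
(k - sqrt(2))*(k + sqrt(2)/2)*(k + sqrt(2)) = k^3 + sqrt(2)*k^2/2 - 2*k - sqrt(2)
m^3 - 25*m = m*(m - 5)*(m + 5)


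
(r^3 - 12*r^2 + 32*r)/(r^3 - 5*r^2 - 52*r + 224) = r/(r + 7)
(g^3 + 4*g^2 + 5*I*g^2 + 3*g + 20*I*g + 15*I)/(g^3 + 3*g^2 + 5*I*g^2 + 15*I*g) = (g + 1)/g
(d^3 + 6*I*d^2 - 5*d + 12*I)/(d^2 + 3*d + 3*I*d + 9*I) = (d^2 + 3*I*d + 4)/(d + 3)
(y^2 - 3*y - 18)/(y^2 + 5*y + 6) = (y - 6)/(y + 2)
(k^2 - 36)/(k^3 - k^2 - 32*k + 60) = (k - 6)/(k^2 - 7*k + 10)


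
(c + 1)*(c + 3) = c^2 + 4*c + 3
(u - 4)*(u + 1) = u^2 - 3*u - 4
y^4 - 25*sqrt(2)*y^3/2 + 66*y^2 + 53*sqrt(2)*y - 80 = (y - 8*sqrt(2))*(y - 5*sqrt(2))*(y - sqrt(2)/2)*(y + sqrt(2))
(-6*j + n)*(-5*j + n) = 30*j^2 - 11*j*n + n^2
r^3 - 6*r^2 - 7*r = r*(r - 7)*(r + 1)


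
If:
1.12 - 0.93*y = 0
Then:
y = 1.20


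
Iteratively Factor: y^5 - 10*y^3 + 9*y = (y - 1)*(y^4 + y^3 - 9*y^2 - 9*y) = (y - 1)*(y + 3)*(y^3 - 2*y^2 - 3*y) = y*(y - 1)*(y + 3)*(y^2 - 2*y - 3) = y*(y - 3)*(y - 1)*(y + 3)*(y + 1)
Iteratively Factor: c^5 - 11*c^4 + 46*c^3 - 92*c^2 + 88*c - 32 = (c - 4)*(c^4 - 7*c^3 + 18*c^2 - 20*c + 8) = (c - 4)*(c - 2)*(c^3 - 5*c^2 + 8*c - 4) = (c - 4)*(c - 2)^2*(c^2 - 3*c + 2) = (c - 4)*(c - 2)^2*(c - 1)*(c - 2)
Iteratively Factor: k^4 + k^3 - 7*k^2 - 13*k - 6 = (k + 1)*(k^3 - 7*k - 6) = (k + 1)^2*(k^2 - k - 6) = (k + 1)^2*(k + 2)*(k - 3)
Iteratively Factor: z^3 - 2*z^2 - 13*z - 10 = (z + 2)*(z^2 - 4*z - 5) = (z - 5)*(z + 2)*(z + 1)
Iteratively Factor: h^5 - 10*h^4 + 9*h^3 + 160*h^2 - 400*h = (h)*(h^4 - 10*h^3 + 9*h^2 + 160*h - 400) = h*(h - 5)*(h^3 - 5*h^2 - 16*h + 80) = h*(h - 5)*(h - 4)*(h^2 - h - 20) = h*(h - 5)*(h - 4)*(h + 4)*(h - 5)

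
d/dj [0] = 0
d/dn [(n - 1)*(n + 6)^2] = (n + 6)*(3*n + 4)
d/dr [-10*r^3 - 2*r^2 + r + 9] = -30*r^2 - 4*r + 1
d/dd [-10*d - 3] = -10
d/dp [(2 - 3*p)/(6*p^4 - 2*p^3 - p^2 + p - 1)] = (-18*p^4 + 6*p^3 + 3*p^2 - 3*p + (3*p - 2)*(24*p^3 - 6*p^2 - 2*p + 1) + 3)/(-6*p^4 + 2*p^3 + p^2 - p + 1)^2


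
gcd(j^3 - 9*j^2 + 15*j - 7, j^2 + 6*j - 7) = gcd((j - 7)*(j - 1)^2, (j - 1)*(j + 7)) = j - 1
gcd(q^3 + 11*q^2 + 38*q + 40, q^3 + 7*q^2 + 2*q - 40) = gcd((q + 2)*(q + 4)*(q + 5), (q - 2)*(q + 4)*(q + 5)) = q^2 + 9*q + 20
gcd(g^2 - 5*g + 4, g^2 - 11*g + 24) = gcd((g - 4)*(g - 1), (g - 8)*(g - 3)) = 1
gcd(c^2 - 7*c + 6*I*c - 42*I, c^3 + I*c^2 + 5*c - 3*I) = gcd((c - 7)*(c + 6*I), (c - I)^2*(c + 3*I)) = 1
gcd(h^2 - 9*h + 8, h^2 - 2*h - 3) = 1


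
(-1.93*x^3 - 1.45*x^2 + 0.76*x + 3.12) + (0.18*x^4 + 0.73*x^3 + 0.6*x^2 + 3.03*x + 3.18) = 0.18*x^4 - 1.2*x^3 - 0.85*x^2 + 3.79*x + 6.3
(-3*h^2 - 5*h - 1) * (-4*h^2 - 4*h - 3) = 12*h^4 + 32*h^3 + 33*h^2 + 19*h + 3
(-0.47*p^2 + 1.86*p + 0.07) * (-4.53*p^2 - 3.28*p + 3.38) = 2.1291*p^4 - 6.8842*p^3 - 8.0065*p^2 + 6.0572*p + 0.2366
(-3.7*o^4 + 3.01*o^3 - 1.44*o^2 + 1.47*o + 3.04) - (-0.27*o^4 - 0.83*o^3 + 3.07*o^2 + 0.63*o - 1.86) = -3.43*o^4 + 3.84*o^3 - 4.51*o^2 + 0.84*o + 4.9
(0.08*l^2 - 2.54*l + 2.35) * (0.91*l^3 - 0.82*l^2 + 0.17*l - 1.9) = 0.0728*l^5 - 2.377*l^4 + 4.2349*l^3 - 2.5108*l^2 + 5.2255*l - 4.465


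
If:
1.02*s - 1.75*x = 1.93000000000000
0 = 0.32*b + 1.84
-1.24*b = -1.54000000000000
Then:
No Solution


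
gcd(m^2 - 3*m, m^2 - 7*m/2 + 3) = 1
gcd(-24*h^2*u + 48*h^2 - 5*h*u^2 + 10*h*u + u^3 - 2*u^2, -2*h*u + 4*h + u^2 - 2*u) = u - 2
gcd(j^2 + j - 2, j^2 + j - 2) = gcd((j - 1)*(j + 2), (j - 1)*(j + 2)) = j^2 + j - 2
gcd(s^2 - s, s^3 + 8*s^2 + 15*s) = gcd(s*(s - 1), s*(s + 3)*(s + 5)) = s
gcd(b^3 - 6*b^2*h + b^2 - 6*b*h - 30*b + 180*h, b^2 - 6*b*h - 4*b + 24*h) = b - 6*h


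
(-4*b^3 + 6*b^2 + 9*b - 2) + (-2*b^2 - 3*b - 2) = -4*b^3 + 4*b^2 + 6*b - 4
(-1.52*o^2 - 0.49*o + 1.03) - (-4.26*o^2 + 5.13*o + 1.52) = 2.74*o^2 - 5.62*o - 0.49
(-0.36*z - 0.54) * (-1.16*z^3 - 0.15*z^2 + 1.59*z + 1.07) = 0.4176*z^4 + 0.6804*z^3 - 0.4914*z^2 - 1.2438*z - 0.5778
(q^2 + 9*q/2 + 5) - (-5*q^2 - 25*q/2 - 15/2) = 6*q^2 + 17*q + 25/2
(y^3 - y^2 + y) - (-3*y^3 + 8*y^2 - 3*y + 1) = 4*y^3 - 9*y^2 + 4*y - 1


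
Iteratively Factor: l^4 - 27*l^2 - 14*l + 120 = (l - 5)*(l^3 + 5*l^2 - 2*l - 24) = (l - 5)*(l + 3)*(l^2 + 2*l - 8) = (l - 5)*(l - 2)*(l + 3)*(l + 4)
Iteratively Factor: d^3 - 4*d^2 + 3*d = (d - 1)*(d^2 - 3*d) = d*(d - 1)*(d - 3)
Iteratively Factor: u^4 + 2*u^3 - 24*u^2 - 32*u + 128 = (u + 4)*(u^3 - 2*u^2 - 16*u + 32) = (u - 2)*(u + 4)*(u^2 - 16) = (u - 4)*(u - 2)*(u + 4)*(u + 4)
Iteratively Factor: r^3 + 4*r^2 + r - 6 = (r - 1)*(r^2 + 5*r + 6) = (r - 1)*(r + 3)*(r + 2)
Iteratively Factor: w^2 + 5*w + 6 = (w + 3)*(w + 2)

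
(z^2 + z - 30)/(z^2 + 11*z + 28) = (z^2 + z - 30)/(z^2 + 11*z + 28)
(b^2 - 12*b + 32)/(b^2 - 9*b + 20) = (b - 8)/(b - 5)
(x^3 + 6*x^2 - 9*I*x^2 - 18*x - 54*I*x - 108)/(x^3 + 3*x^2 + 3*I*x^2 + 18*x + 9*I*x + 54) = (x^2 + x*(6 - 6*I) - 36*I)/(x^2 + x*(3 + 6*I) + 18*I)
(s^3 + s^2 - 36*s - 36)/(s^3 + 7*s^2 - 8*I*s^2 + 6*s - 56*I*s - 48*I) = (s - 6)/(s - 8*I)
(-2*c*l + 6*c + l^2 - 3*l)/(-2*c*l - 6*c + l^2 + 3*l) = (l - 3)/(l + 3)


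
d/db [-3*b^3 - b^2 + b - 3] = -9*b^2 - 2*b + 1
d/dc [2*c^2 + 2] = 4*c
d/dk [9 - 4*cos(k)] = 4*sin(k)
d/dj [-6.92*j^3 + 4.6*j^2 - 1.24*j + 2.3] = -20.76*j^2 + 9.2*j - 1.24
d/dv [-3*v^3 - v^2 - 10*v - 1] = -9*v^2 - 2*v - 10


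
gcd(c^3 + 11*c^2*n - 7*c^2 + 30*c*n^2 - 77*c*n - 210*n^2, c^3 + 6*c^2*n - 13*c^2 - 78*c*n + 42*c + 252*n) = c^2 + 6*c*n - 7*c - 42*n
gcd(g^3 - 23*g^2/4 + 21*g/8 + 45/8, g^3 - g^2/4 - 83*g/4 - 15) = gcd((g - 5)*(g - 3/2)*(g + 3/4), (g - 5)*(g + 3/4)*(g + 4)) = g^2 - 17*g/4 - 15/4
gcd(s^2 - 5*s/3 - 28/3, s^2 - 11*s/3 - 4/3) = s - 4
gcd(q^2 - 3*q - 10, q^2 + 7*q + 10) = q + 2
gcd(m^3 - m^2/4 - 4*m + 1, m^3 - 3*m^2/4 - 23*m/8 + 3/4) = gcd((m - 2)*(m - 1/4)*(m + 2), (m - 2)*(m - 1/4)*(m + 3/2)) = m^2 - 9*m/4 + 1/2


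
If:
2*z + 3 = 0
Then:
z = -3/2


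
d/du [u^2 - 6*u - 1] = 2*u - 6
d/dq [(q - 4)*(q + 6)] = 2*q + 2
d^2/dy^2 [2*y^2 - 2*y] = 4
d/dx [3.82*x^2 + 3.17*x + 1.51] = 7.64*x + 3.17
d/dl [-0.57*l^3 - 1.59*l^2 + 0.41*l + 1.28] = -1.71*l^2 - 3.18*l + 0.41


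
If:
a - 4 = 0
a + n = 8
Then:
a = 4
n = 4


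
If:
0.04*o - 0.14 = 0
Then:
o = 3.50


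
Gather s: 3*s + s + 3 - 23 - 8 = 4*s - 28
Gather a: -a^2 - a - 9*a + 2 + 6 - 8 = -a^2 - 10*a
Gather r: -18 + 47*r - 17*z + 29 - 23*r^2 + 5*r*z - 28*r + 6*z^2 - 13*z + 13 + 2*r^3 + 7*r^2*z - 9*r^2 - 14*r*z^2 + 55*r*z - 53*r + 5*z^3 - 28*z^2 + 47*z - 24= 2*r^3 + r^2*(7*z - 32) + r*(-14*z^2 + 60*z - 34) + 5*z^3 - 22*z^2 + 17*z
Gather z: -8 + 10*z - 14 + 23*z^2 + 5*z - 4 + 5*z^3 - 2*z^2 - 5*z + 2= 5*z^3 + 21*z^2 + 10*z - 24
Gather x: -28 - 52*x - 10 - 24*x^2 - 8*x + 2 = -24*x^2 - 60*x - 36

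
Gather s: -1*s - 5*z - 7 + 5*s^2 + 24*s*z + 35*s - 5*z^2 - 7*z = 5*s^2 + s*(24*z + 34) - 5*z^2 - 12*z - 7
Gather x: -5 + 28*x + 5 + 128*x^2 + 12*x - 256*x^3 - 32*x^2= -256*x^3 + 96*x^2 + 40*x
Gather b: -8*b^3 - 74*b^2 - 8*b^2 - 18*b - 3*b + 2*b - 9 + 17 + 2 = -8*b^3 - 82*b^2 - 19*b + 10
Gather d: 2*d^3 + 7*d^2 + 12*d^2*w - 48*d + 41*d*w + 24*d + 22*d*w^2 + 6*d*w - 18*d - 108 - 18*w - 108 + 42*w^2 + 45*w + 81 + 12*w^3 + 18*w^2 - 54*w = 2*d^3 + d^2*(12*w + 7) + d*(22*w^2 + 47*w - 42) + 12*w^3 + 60*w^2 - 27*w - 135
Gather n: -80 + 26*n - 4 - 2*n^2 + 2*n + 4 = -2*n^2 + 28*n - 80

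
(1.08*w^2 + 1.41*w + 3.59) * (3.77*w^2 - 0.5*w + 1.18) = 4.0716*w^4 + 4.7757*w^3 + 14.1037*w^2 - 0.1312*w + 4.2362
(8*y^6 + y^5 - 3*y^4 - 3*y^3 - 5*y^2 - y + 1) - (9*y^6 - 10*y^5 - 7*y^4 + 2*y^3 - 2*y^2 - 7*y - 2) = -y^6 + 11*y^5 + 4*y^4 - 5*y^3 - 3*y^2 + 6*y + 3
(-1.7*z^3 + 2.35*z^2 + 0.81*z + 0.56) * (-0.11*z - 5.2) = 0.187*z^4 + 8.5815*z^3 - 12.3091*z^2 - 4.2736*z - 2.912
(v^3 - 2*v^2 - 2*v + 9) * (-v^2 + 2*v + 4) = -v^5 + 4*v^4 + 2*v^3 - 21*v^2 + 10*v + 36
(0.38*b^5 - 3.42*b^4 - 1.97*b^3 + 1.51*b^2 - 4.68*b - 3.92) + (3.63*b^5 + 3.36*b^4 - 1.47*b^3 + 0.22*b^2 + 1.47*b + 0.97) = 4.01*b^5 - 0.0600000000000001*b^4 - 3.44*b^3 + 1.73*b^2 - 3.21*b - 2.95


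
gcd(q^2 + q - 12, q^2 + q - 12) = q^2 + q - 12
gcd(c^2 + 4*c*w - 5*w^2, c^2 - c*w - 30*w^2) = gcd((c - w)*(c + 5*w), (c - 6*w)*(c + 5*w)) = c + 5*w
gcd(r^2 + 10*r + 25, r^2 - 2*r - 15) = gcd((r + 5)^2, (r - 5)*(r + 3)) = 1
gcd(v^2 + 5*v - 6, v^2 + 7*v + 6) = v + 6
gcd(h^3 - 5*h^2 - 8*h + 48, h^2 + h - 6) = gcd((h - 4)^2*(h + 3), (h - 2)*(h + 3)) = h + 3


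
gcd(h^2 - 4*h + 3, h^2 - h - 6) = h - 3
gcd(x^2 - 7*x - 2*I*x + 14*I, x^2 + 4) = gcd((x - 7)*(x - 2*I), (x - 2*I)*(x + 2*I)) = x - 2*I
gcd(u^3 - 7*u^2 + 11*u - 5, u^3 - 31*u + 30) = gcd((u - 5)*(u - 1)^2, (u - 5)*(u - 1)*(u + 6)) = u^2 - 6*u + 5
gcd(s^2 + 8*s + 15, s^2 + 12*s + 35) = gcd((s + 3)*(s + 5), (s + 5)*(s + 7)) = s + 5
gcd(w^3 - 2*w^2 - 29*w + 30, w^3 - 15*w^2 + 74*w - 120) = w - 6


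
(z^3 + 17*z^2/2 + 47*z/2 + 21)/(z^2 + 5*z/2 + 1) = (2*z^2 + 13*z + 21)/(2*z + 1)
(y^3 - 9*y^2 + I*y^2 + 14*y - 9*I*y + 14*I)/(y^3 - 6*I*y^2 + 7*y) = (y^2 - 9*y + 14)/(y*(y - 7*I))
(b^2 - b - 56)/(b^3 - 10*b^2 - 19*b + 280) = (b + 7)/(b^2 - 2*b - 35)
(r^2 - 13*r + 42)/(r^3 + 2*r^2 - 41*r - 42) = (r - 7)/(r^2 + 8*r + 7)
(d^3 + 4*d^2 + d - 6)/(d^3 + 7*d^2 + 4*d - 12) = (d + 3)/(d + 6)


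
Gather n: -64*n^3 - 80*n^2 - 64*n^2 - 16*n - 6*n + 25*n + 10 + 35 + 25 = -64*n^3 - 144*n^2 + 3*n + 70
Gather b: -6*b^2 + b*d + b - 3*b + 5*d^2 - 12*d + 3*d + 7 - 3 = -6*b^2 + b*(d - 2) + 5*d^2 - 9*d + 4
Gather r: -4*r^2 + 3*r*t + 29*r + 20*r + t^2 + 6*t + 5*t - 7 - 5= -4*r^2 + r*(3*t + 49) + t^2 + 11*t - 12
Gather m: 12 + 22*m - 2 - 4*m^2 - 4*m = -4*m^2 + 18*m + 10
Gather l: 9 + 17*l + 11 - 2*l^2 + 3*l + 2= -2*l^2 + 20*l + 22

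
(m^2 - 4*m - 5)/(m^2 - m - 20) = (m + 1)/(m + 4)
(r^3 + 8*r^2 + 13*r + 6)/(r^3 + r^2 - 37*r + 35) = (r^3 + 8*r^2 + 13*r + 6)/(r^3 + r^2 - 37*r + 35)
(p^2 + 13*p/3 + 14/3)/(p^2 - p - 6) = (p + 7/3)/(p - 3)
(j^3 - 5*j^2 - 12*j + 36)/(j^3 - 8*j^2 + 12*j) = (j + 3)/j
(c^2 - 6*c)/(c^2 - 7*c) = (c - 6)/(c - 7)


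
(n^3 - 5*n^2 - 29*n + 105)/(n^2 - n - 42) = (n^2 + 2*n - 15)/(n + 6)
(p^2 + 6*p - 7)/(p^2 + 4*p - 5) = (p + 7)/(p + 5)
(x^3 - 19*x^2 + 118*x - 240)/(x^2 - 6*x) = x - 13 + 40/x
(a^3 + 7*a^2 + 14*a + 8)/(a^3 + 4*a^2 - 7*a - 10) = (a^2 + 6*a + 8)/(a^2 + 3*a - 10)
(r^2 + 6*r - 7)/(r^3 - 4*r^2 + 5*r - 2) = (r + 7)/(r^2 - 3*r + 2)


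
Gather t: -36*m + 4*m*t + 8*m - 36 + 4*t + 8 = -28*m + t*(4*m + 4) - 28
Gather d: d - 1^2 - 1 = d - 2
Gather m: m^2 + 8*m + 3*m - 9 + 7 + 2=m^2 + 11*m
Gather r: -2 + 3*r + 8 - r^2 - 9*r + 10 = -r^2 - 6*r + 16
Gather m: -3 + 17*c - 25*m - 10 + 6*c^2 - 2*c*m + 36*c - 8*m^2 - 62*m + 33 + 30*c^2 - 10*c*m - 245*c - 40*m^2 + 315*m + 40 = 36*c^2 - 192*c - 48*m^2 + m*(228 - 12*c) + 60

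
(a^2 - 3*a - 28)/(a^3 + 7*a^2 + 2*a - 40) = (a - 7)/(a^2 + 3*a - 10)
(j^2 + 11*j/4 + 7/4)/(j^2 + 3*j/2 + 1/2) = (4*j + 7)/(2*(2*j + 1))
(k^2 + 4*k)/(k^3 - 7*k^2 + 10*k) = (k + 4)/(k^2 - 7*k + 10)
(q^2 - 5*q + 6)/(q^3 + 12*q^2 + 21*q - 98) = (q - 3)/(q^2 + 14*q + 49)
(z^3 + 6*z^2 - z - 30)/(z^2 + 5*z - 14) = (z^2 + 8*z + 15)/(z + 7)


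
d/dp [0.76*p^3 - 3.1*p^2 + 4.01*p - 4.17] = 2.28*p^2 - 6.2*p + 4.01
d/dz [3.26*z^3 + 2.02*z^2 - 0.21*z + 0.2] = 9.78*z^2 + 4.04*z - 0.21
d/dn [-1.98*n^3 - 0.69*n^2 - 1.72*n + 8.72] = -5.94*n^2 - 1.38*n - 1.72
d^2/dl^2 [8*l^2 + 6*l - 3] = 16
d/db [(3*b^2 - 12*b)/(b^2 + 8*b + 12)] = 36*(b^2 + 2*b - 4)/(b^4 + 16*b^3 + 88*b^2 + 192*b + 144)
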